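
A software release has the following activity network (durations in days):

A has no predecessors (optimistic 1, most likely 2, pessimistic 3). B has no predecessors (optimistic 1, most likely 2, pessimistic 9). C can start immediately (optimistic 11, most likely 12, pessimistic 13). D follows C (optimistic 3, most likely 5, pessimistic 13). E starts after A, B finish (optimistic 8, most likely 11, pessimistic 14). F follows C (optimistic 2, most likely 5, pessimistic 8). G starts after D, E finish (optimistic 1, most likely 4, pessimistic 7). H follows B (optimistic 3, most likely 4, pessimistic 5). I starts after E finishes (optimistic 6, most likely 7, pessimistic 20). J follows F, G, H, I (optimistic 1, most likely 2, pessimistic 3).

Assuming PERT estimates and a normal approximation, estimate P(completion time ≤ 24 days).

0.365

te_A = (1 + 4·2 + 3)/6 = 12/6 = 2; σ²_A = ((3−1)/6)² = 0.111
te_B = (1 + 4·2 + 9)/6 = 18/6 = 3; σ²_B = ((9−1)/6)² = 1.778
te_C = (11 + 4·12 + 13)/6 = 72/6 = 12; σ²_C = ((13−11)/6)² = 0.111
te_D = (3 + 4·5 + 13)/6 = 36/6 = 6; σ²_D = ((13−3)/6)² = 2.778
te_E = (8 + 4·11 + 14)/6 = 66/6 = 11; σ²_E = ((14−8)/6)² = 1.000
te_F = (2 + 4·5 + 8)/6 = 30/6 = 5; σ²_F = ((8−2)/6)² = 1.000
te_G = (1 + 4·4 + 7)/6 = 24/6 = 4; σ²_G = ((7−1)/6)² = 1.000
te_H = (3 + 4·4 + 5)/6 = 24/6 = 4; σ²_H = ((5−3)/6)² = 0.111
te_I = (6 + 4·7 + 20)/6 = 54/6 = 9; σ²_I = ((20−6)/6)² = 5.444
te_J = (1 + 4·2 + 3)/6 = 12/6 = 2; σ²_J = ((3−1)/6)² = 0.111

Forward pass:
ES_A = 0; EF_A = 2
ES_B = 0; EF_B = 3
ES_C = 0; EF_C = 12
ES_D = 12; EF_D = 12+6 = 18
ES_E = max(EF_A=2, EF_B=3) = 3; EF_E = 3+11 = 14
ES_F = 12; EF_F = 12+5 = 17
ES_G = max(EF_D=18, EF_E=14) = 18; EF_G = 18+4 = 22
ES_H = 3; EF_H = 3+4 = 7
ES_I = 14; EF_I = 14+9 = 23
ES_J = max(EF_F=17, EF_G=22, EF_H=7, EF_I=23) = 23; EF_J = 23+2 = 25
Expected project duration μ = 25 days. Critical path: B → E → I → J.

Variance along critical path = 1.778 + 1.000 + 5.444 + 0.111 = 8.333; σ = √8.333 = 2.887 days.
Z = (24 − 25) / 2.887 = -0.346
P(T ≤ 24) = Φ(-0.346) ≈ 0.365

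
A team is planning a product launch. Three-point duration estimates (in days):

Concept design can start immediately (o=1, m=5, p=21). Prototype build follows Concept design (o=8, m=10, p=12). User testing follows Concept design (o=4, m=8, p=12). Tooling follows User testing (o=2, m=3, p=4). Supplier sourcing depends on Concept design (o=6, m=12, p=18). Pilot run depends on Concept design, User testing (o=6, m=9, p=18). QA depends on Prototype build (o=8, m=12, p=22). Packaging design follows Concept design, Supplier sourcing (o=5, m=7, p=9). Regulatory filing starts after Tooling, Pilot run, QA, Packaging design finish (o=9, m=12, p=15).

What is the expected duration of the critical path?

42 days

te_Concept design = (1 + 4·5 + 21)/6 = 42/6 = 7
te_Prototype build = (8 + 4·10 + 12)/6 = 60/6 = 10
te_User testing = (4 + 4·8 + 12)/6 = 48/6 = 8
te_Tooling = (2 + 4·3 + 4)/6 = 18/6 = 3
te_Supplier sourcing = (6 + 4·12 + 18)/6 = 72/6 = 12
te_Pilot run = (6 + 4·9 + 18)/6 = 60/6 = 10
te_QA = (8 + 4·12 + 22)/6 = 78/6 = 13
te_Packaging design = (5 + 4·7 + 9)/6 = 42/6 = 7
te_Regulatory filing = (9 + 4·12 + 15)/6 = 72/6 = 12

Forward pass:
ES_Concept design = 0; EF_Concept design = 7
ES_Prototype build = 7; EF_Prototype build = 7+10 = 17
ES_User testing = 7; EF_User testing = 7+8 = 15
ES_Tooling = 15; EF_Tooling = 15+3 = 18
ES_Supplier sourcing = 7; EF_Supplier sourcing = 7+12 = 19
ES_Pilot run = max(EF_Concept design=7, EF_User testing=15) = 15; EF_Pilot run = 15+10 = 25
ES_QA = 17; EF_QA = 17+13 = 30
ES_Packaging design = max(EF_Concept design=7, EF_Supplier sourcing=19) = 19; EF_Packaging design = 19+7 = 26
ES_Regulatory filing = max(EF_Tooling=18, EF_Pilot run=25, EF_QA=30, EF_Packaging design=26) = 30; EF_Regulatory filing = 30+12 = 42
Expected project duration μ = 42 days. Critical path: Concept design → Prototype build → QA → Regulatory filing.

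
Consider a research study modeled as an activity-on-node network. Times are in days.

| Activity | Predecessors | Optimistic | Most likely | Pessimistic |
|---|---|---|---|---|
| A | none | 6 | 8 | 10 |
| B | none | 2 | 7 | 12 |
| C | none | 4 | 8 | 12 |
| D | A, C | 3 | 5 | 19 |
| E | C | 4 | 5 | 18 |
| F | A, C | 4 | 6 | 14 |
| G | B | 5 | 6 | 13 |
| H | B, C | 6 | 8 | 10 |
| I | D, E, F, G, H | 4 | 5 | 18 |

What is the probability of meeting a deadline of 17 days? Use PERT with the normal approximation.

0.015

te_A = (6 + 4·8 + 10)/6 = 48/6 = 8; σ²_A = ((10−6)/6)² = 0.444
te_B = (2 + 4·7 + 12)/6 = 42/6 = 7; σ²_B = ((12−2)/6)² = 2.778
te_C = (4 + 4·8 + 12)/6 = 48/6 = 8; σ²_C = ((12−4)/6)² = 1.778
te_D = (3 + 4·5 + 19)/6 = 42/6 = 7; σ²_D = ((19−3)/6)² = 7.111
te_E = (4 + 4·5 + 18)/6 = 42/6 = 7; σ²_E = ((18−4)/6)² = 5.444
te_F = (4 + 4·6 + 14)/6 = 42/6 = 7; σ²_F = ((14−4)/6)² = 2.778
te_G = (5 + 4·6 + 13)/6 = 42/6 = 7; σ²_G = ((13−5)/6)² = 1.778
te_H = (6 + 4·8 + 10)/6 = 48/6 = 8; σ²_H = ((10−6)/6)² = 0.444
te_I = (4 + 4·5 + 18)/6 = 42/6 = 7; σ²_I = ((18−4)/6)² = 5.444

Forward pass:
ES_A = 0; EF_A = 8
ES_B = 0; EF_B = 7
ES_C = 0; EF_C = 8
ES_D = max(EF_A=8, EF_C=8) = 8; EF_D = 8+7 = 15
ES_E = 8; EF_E = 8+7 = 15
ES_F = max(EF_A=8, EF_C=8) = 8; EF_F = 8+7 = 15
ES_G = 7; EF_G = 7+7 = 14
ES_H = max(EF_B=7, EF_C=8) = 8; EF_H = 8+8 = 16
ES_I = max(EF_D=15, EF_E=15, EF_F=15, EF_G=14, EF_H=16) = 16; EF_I = 16+7 = 23
Expected project duration μ = 23 days. Critical path: C → H → I.

Variance along critical path = 1.778 + 0.444 + 5.444 = 7.667; σ = √7.667 = 2.769 days.
Z = (17 − 23) / 2.769 = -2.167
P(T ≤ 17) = Φ(-2.167) ≈ 0.015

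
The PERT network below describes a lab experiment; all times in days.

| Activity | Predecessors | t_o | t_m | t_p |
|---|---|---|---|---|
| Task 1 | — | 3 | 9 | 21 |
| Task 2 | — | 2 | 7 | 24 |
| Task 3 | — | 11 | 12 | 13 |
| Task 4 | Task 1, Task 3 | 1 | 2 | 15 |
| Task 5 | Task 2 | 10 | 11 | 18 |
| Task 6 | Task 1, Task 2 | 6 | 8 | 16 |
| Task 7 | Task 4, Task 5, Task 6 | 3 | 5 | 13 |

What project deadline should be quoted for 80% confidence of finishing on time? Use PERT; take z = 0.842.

30.6 days

te_Task 1 = (3 + 4·9 + 21)/6 = 60/6 = 10; σ²_Task 1 = ((21−3)/6)² = 9.000
te_Task 2 = (2 + 4·7 + 24)/6 = 54/6 = 9; σ²_Task 2 = ((24−2)/6)² = 13.444
te_Task 3 = (11 + 4·12 + 13)/6 = 72/6 = 12; σ²_Task 3 = ((13−11)/6)² = 0.111
te_Task 4 = (1 + 4·2 + 15)/6 = 24/6 = 4; σ²_Task 4 = ((15−1)/6)² = 5.444
te_Task 5 = (10 + 4·11 + 18)/6 = 72/6 = 12; σ²_Task 5 = ((18−10)/6)² = 1.778
te_Task 6 = (6 + 4·8 + 16)/6 = 54/6 = 9; σ²_Task 6 = ((16−6)/6)² = 2.778
te_Task 7 = (3 + 4·5 + 13)/6 = 36/6 = 6; σ²_Task 7 = ((13−3)/6)² = 2.778

Forward pass:
ES_Task 1 = 0; EF_Task 1 = 10
ES_Task 2 = 0; EF_Task 2 = 9
ES_Task 3 = 0; EF_Task 3 = 12
ES_Task 4 = max(EF_Task 1=10, EF_Task 3=12) = 12; EF_Task 4 = 12+4 = 16
ES_Task 5 = 9; EF_Task 5 = 9+12 = 21
ES_Task 6 = max(EF_Task 1=10, EF_Task 2=9) = 10; EF_Task 6 = 10+9 = 19
ES_Task 7 = max(EF_Task 4=16, EF_Task 5=21, EF_Task 6=19) = 21; EF_Task 7 = 21+6 = 27
Expected project duration μ = 27 days. Critical path: Task 2 → Task 5 → Task 7.

Variance along critical path = 13.444 + 1.778 + 2.778 = 18.000; σ = 4.243 days.
D = μ + z·σ = 27 + 0.842·4.243 = 30.6 days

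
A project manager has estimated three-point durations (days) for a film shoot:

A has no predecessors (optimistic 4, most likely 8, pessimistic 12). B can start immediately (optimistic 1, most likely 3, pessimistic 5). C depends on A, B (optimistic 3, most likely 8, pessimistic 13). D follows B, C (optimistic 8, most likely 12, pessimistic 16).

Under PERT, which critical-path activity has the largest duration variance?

C

te_A = (4 + 4·8 + 12)/6 = 48/6 = 8; σ²_A = ((12−4)/6)² = 1.778
te_B = (1 + 4·3 + 5)/6 = 18/6 = 3; σ²_B = ((5−1)/6)² = 0.444
te_C = (3 + 4·8 + 13)/6 = 48/6 = 8; σ²_C = ((13−3)/6)² = 2.778
te_D = (8 + 4·12 + 16)/6 = 72/6 = 12; σ²_D = ((16−8)/6)² = 1.778

Forward pass:
ES_A = 0; EF_A = 8
ES_B = 0; EF_B = 3
ES_C = max(EF_A=8, EF_B=3) = 8; EF_C = 8+8 = 16
ES_D = max(EF_B=3, EF_C=16) = 16; EF_D = 16+12 = 28
Expected project duration μ = 28 days. Critical path: A → C → D.

Variances on critical path: σ²_A=1.778, σ²_C=2.778, σ²_D=1.778.
Largest is σ²_C = 2.778.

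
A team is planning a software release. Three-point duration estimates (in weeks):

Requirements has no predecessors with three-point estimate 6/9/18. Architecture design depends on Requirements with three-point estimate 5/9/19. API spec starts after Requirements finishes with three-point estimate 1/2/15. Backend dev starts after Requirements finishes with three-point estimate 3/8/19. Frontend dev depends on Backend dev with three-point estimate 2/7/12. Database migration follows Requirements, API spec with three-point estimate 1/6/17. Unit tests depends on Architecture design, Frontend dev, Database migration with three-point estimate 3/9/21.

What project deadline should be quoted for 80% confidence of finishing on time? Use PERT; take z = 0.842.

40.0 weeks

te_Requirements = (6 + 4·9 + 18)/6 = 60/6 = 10; σ²_Requirements = ((18−6)/6)² = 4.000
te_Architecture design = (5 + 4·9 + 19)/6 = 60/6 = 10; σ²_Architecture design = ((19−5)/6)² = 5.444
te_API spec = (1 + 4·2 + 15)/6 = 24/6 = 4; σ²_API spec = ((15−1)/6)² = 5.444
te_Backend dev = (3 + 4·8 + 19)/6 = 54/6 = 9; σ²_Backend dev = ((19−3)/6)² = 7.111
te_Frontend dev = (2 + 4·7 + 12)/6 = 42/6 = 7; σ²_Frontend dev = ((12−2)/6)² = 2.778
te_Database migration = (1 + 4·6 + 17)/6 = 42/6 = 7; σ²_Database migration = ((17−1)/6)² = 7.111
te_Unit tests = (3 + 4·9 + 21)/6 = 60/6 = 10; σ²_Unit tests = ((21−3)/6)² = 9.000

Forward pass:
ES_Requirements = 0; EF_Requirements = 10
ES_Architecture design = 10; EF_Architecture design = 10+10 = 20
ES_API spec = 10; EF_API spec = 10+4 = 14
ES_Backend dev = 10; EF_Backend dev = 10+9 = 19
ES_Frontend dev = 19; EF_Frontend dev = 19+7 = 26
ES_Database migration = max(EF_Requirements=10, EF_API spec=14) = 14; EF_Database migration = 14+7 = 21
ES_Unit tests = max(EF_Architecture design=20, EF_Frontend dev=26, EF_Database migration=21) = 26; EF_Unit tests = 26+10 = 36
Expected project duration μ = 36 weeks. Critical path: Requirements → Backend dev → Frontend dev → Unit tests.

Variance along critical path = 4.000 + 7.111 + 2.778 + 9.000 = 22.889; σ = 4.784 weeks.
D = μ + z·σ = 36 + 0.842·4.784 = 40.0 weeks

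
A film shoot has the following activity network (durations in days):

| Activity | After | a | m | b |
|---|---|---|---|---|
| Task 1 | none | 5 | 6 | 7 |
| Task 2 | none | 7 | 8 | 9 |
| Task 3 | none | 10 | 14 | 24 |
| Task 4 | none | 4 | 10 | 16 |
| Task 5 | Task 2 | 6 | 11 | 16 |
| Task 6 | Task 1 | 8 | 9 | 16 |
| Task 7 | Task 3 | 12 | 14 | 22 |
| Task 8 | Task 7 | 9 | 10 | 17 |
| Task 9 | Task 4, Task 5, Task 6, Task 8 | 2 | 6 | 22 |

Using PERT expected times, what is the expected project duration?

49 days

te_Task 1 = (5 + 4·6 + 7)/6 = 36/6 = 6
te_Task 2 = (7 + 4·8 + 9)/6 = 48/6 = 8
te_Task 3 = (10 + 4·14 + 24)/6 = 90/6 = 15
te_Task 4 = (4 + 4·10 + 16)/6 = 60/6 = 10
te_Task 5 = (6 + 4·11 + 16)/6 = 66/6 = 11
te_Task 6 = (8 + 4·9 + 16)/6 = 60/6 = 10
te_Task 7 = (12 + 4·14 + 22)/6 = 90/6 = 15
te_Task 8 = (9 + 4·10 + 17)/6 = 66/6 = 11
te_Task 9 = (2 + 4·6 + 22)/6 = 48/6 = 8

Forward pass:
ES_Task 1 = 0; EF_Task 1 = 6
ES_Task 2 = 0; EF_Task 2 = 8
ES_Task 3 = 0; EF_Task 3 = 15
ES_Task 4 = 0; EF_Task 4 = 10
ES_Task 5 = 8; EF_Task 5 = 8+11 = 19
ES_Task 6 = 6; EF_Task 6 = 6+10 = 16
ES_Task 7 = 15; EF_Task 7 = 15+15 = 30
ES_Task 8 = 30; EF_Task 8 = 30+11 = 41
ES_Task 9 = max(EF_Task 4=10, EF_Task 5=19, EF_Task 6=16, EF_Task 8=41) = 41; EF_Task 9 = 41+8 = 49
Expected project duration μ = 49 days. Critical path: Task 3 → Task 7 → Task 8 → Task 9.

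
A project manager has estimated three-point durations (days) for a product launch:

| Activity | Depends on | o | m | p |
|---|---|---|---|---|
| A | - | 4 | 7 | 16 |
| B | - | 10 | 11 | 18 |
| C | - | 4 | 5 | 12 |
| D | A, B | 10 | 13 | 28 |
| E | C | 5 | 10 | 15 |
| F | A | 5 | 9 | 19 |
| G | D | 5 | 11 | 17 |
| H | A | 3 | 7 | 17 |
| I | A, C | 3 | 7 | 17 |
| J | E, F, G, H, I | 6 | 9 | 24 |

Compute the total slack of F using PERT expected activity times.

te_A = (4 + 4·7 + 16)/6 = 48/6 = 8
te_B = (10 + 4·11 + 18)/6 = 72/6 = 12
te_C = (4 + 4·5 + 12)/6 = 36/6 = 6
te_D = (10 + 4·13 + 28)/6 = 90/6 = 15
te_E = (5 + 4·10 + 15)/6 = 60/6 = 10
te_F = (5 + 4·9 + 19)/6 = 60/6 = 10
te_G = (5 + 4·11 + 17)/6 = 66/6 = 11
te_H = (3 + 4·7 + 17)/6 = 48/6 = 8
te_I = (3 + 4·7 + 17)/6 = 48/6 = 8
te_J = (6 + 4·9 + 24)/6 = 66/6 = 11

Forward pass:
ES_A = 0; EF_A = 8
ES_B = 0; EF_B = 12
ES_C = 0; EF_C = 6
ES_D = max(EF_A=8, EF_B=12) = 12; EF_D = 12+15 = 27
ES_E = 6; EF_E = 6+10 = 16
ES_F = 8; EF_F = 8+10 = 18
ES_G = 27; EF_G = 27+11 = 38
ES_H = 8; EF_H = 8+8 = 16
ES_I = max(EF_A=8, EF_C=6) = 8; EF_I = 8+8 = 16
ES_J = max(EF_E=16, EF_F=18, EF_G=38, EF_H=16, EF_I=16) = 38; EF_J = 38+11 = 49
Expected project duration μ = 49 days. Critical path: B → D → G → J.

Backward pass:
LF_J = 49; LS_J = 49−11 = 38
LF_I = LS_J = 38; LS_I = 38−8 = 30
LF_H = LS_J = 38; LS_H = 38−8 = 30
LF_G = LS_J = 38; LS_G = 38−11 = 27
LF_F = LS_J = 38; LS_F = 38−10 = 28
LF_E = LS_J = 38; LS_E = 38−10 = 28
LF_D = LS_G = 27; LS_D = 27−15 = 12
LF_C = min(LS_E=28, LS_I=30) = 28; LS_C = 28−6 = 22
LF_B = LS_D = 12; LS_B = 12−12 = 0
LF_A = min(LS_D=12, LS_F=28, LS_H=30, LS_I=30) = 12; LS_A = 12−8 = 4
Slack_F = LS_F − ES_F = 28 − 8 = 20

20 days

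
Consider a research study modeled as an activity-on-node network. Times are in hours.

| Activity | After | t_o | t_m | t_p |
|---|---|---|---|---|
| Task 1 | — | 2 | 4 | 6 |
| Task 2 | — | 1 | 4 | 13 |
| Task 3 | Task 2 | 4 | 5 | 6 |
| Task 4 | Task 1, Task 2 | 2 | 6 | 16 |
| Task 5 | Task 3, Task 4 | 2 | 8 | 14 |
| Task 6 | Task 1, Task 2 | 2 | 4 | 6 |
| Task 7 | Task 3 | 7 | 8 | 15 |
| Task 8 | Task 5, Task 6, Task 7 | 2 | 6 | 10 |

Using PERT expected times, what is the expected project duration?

26 hours

te_Task 1 = (2 + 4·4 + 6)/6 = 24/6 = 4
te_Task 2 = (1 + 4·4 + 13)/6 = 30/6 = 5
te_Task 3 = (4 + 4·5 + 6)/6 = 30/6 = 5
te_Task 4 = (2 + 4·6 + 16)/6 = 42/6 = 7
te_Task 5 = (2 + 4·8 + 14)/6 = 48/6 = 8
te_Task 6 = (2 + 4·4 + 6)/6 = 24/6 = 4
te_Task 7 = (7 + 4·8 + 15)/6 = 54/6 = 9
te_Task 8 = (2 + 4·6 + 10)/6 = 36/6 = 6

Forward pass:
ES_Task 1 = 0; EF_Task 1 = 4
ES_Task 2 = 0; EF_Task 2 = 5
ES_Task 3 = 5; EF_Task 3 = 5+5 = 10
ES_Task 4 = max(EF_Task 1=4, EF_Task 2=5) = 5; EF_Task 4 = 5+7 = 12
ES_Task 5 = max(EF_Task 3=10, EF_Task 4=12) = 12; EF_Task 5 = 12+8 = 20
ES_Task 6 = max(EF_Task 1=4, EF_Task 2=5) = 5; EF_Task 6 = 5+4 = 9
ES_Task 7 = 10; EF_Task 7 = 10+9 = 19
ES_Task 8 = max(EF_Task 5=20, EF_Task 6=9, EF_Task 7=19) = 20; EF_Task 8 = 20+6 = 26
Expected project duration μ = 26 hours. Critical path: Task 2 → Task 4 → Task 5 → Task 8.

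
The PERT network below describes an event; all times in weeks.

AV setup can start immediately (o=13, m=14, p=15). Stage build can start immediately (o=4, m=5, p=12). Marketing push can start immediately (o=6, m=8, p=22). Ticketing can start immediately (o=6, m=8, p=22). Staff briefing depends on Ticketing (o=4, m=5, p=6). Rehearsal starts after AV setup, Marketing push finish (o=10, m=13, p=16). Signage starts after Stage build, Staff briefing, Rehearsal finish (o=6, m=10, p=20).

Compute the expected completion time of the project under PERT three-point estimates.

te_AV setup = (13 + 4·14 + 15)/6 = 84/6 = 14
te_Stage build = (4 + 4·5 + 12)/6 = 36/6 = 6
te_Marketing push = (6 + 4·8 + 22)/6 = 60/6 = 10
te_Ticketing = (6 + 4·8 + 22)/6 = 60/6 = 10
te_Staff briefing = (4 + 4·5 + 6)/6 = 30/6 = 5
te_Rehearsal = (10 + 4·13 + 16)/6 = 78/6 = 13
te_Signage = (6 + 4·10 + 20)/6 = 66/6 = 11

Forward pass:
ES_AV setup = 0; EF_AV setup = 14
ES_Stage build = 0; EF_Stage build = 6
ES_Marketing push = 0; EF_Marketing push = 10
ES_Ticketing = 0; EF_Ticketing = 10
ES_Staff briefing = 10; EF_Staff briefing = 10+5 = 15
ES_Rehearsal = max(EF_AV setup=14, EF_Marketing push=10) = 14; EF_Rehearsal = 14+13 = 27
ES_Signage = max(EF_Stage build=6, EF_Staff briefing=15, EF_Rehearsal=27) = 27; EF_Signage = 27+11 = 38
Expected project duration μ = 38 weeks. Critical path: AV setup → Rehearsal → Signage.

38 weeks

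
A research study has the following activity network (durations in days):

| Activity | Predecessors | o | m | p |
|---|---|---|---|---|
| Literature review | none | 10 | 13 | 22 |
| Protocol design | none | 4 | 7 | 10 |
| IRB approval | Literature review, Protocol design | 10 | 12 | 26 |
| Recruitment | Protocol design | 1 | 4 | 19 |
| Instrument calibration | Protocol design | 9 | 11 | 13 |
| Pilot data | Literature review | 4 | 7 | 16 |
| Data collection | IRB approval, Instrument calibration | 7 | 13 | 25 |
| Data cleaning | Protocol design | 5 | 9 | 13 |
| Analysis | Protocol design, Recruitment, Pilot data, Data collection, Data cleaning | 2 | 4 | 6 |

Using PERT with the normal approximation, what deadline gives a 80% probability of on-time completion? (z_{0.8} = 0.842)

te_Literature review = (10 + 4·13 + 22)/6 = 84/6 = 14; σ²_Literature review = ((22−10)/6)² = 4.000
te_Protocol design = (4 + 4·7 + 10)/6 = 42/6 = 7; σ²_Protocol design = ((10−4)/6)² = 1.000
te_IRB approval = (10 + 4·12 + 26)/6 = 84/6 = 14; σ²_IRB approval = ((26−10)/6)² = 7.111
te_Recruitment = (1 + 4·4 + 19)/6 = 36/6 = 6; σ²_Recruitment = ((19−1)/6)² = 9.000
te_Instrument calibration = (9 + 4·11 + 13)/6 = 66/6 = 11; σ²_Instrument calibration = ((13−9)/6)² = 0.444
te_Pilot data = (4 + 4·7 + 16)/6 = 48/6 = 8; σ²_Pilot data = ((16−4)/6)² = 4.000
te_Data collection = (7 + 4·13 + 25)/6 = 84/6 = 14; σ²_Data collection = ((25−7)/6)² = 9.000
te_Data cleaning = (5 + 4·9 + 13)/6 = 54/6 = 9; σ²_Data cleaning = ((13−5)/6)² = 1.778
te_Analysis = (2 + 4·4 + 6)/6 = 24/6 = 4; σ²_Analysis = ((6−2)/6)² = 0.444

Forward pass:
ES_Literature review = 0; EF_Literature review = 14
ES_Protocol design = 0; EF_Protocol design = 7
ES_IRB approval = max(EF_Literature review=14, EF_Protocol design=7) = 14; EF_IRB approval = 14+14 = 28
ES_Recruitment = 7; EF_Recruitment = 7+6 = 13
ES_Instrument calibration = 7; EF_Instrument calibration = 7+11 = 18
ES_Pilot data = 14; EF_Pilot data = 14+8 = 22
ES_Data collection = max(EF_IRB approval=28, EF_Instrument calibration=18) = 28; EF_Data collection = 28+14 = 42
ES_Data cleaning = 7; EF_Data cleaning = 7+9 = 16
ES_Analysis = max(EF_Protocol design=7, EF_Recruitment=13, EF_Pilot data=22, EF_Data collection=42, EF_Data cleaning=16) = 42; EF_Analysis = 42+4 = 46
Expected project duration μ = 46 days. Critical path: Literature review → IRB approval → Data collection → Analysis.

Variance along critical path = 4.000 + 7.111 + 9.000 + 0.444 = 20.556; σ = 4.534 days.
D = μ + z·σ = 46 + 0.842·4.534 = 49.8 days

49.8 days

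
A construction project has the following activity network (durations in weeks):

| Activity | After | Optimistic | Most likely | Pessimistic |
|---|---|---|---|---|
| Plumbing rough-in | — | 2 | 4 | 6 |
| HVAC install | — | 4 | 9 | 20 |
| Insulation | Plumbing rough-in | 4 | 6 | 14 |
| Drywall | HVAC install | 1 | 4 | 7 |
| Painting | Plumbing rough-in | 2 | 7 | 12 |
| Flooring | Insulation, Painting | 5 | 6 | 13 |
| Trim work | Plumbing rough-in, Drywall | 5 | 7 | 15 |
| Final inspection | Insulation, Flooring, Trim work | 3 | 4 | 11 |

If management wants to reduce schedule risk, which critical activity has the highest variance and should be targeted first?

HVAC install

te_Plumbing rough-in = (2 + 4·4 + 6)/6 = 24/6 = 4; σ²_Plumbing rough-in = ((6−2)/6)² = 0.444
te_HVAC install = (4 + 4·9 + 20)/6 = 60/6 = 10; σ²_HVAC install = ((20−4)/6)² = 7.111
te_Insulation = (4 + 4·6 + 14)/6 = 42/6 = 7; σ²_Insulation = ((14−4)/6)² = 2.778
te_Drywall = (1 + 4·4 + 7)/6 = 24/6 = 4; σ²_Drywall = ((7−1)/6)² = 1.000
te_Painting = (2 + 4·7 + 12)/6 = 42/6 = 7; σ²_Painting = ((12−2)/6)² = 2.778
te_Flooring = (5 + 4·6 + 13)/6 = 42/6 = 7; σ²_Flooring = ((13−5)/6)² = 1.778
te_Trim work = (5 + 4·7 + 15)/6 = 48/6 = 8; σ²_Trim work = ((15−5)/6)² = 2.778
te_Final inspection = (3 + 4·4 + 11)/6 = 30/6 = 5; σ²_Final inspection = ((11−3)/6)² = 1.778

Forward pass:
ES_Plumbing rough-in = 0; EF_Plumbing rough-in = 4
ES_HVAC install = 0; EF_HVAC install = 10
ES_Insulation = 4; EF_Insulation = 4+7 = 11
ES_Drywall = 10; EF_Drywall = 10+4 = 14
ES_Painting = 4; EF_Painting = 4+7 = 11
ES_Flooring = max(EF_Insulation=11, EF_Painting=11) = 11; EF_Flooring = 11+7 = 18
ES_Trim work = max(EF_Plumbing rough-in=4, EF_Drywall=14) = 14; EF_Trim work = 14+8 = 22
ES_Final inspection = max(EF_Insulation=11, EF_Flooring=18, EF_Trim work=22) = 22; EF_Final inspection = 22+5 = 27
Expected project duration μ = 27 weeks. Critical path: HVAC install → Drywall → Trim work → Final inspection.

Variances on critical path: σ²_HVAC install=7.111, σ²_Drywall=1.000, σ²_Trim work=2.778, σ²_Final inspection=1.778.
Largest is σ²_HVAC install = 7.111.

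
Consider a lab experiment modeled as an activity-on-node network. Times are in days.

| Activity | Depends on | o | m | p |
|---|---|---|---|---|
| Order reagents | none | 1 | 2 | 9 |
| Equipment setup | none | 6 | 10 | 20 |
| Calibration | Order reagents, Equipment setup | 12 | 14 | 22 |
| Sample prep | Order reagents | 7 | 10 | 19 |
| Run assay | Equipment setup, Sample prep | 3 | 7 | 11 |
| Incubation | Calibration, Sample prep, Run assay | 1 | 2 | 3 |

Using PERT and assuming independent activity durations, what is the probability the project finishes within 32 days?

te_Order reagents = (1 + 4·2 + 9)/6 = 18/6 = 3; σ²_Order reagents = ((9−1)/6)² = 1.778
te_Equipment setup = (6 + 4·10 + 20)/6 = 66/6 = 11; σ²_Equipment setup = ((20−6)/6)² = 5.444
te_Calibration = (12 + 4·14 + 22)/6 = 90/6 = 15; σ²_Calibration = ((22−12)/6)² = 2.778
te_Sample prep = (7 + 4·10 + 19)/6 = 66/6 = 11; σ²_Sample prep = ((19−7)/6)² = 4.000
te_Run assay = (3 + 4·7 + 11)/6 = 42/6 = 7; σ²_Run assay = ((11−3)/6)² = 1.778
te_Incubation = (1 + 4·2 + 3)/6 = 12/6 = 2; σ²_Incubation = ((3−1)/6)² = 0.111

Forward pass:
ES_Order reagents = 0; EF_Order reagents = 3
ES_Equipment setup = 0; EF_Equipment setup = 11
ES_Calibration = max(EF_Order reagents=3, EF_Equipment setup=11) = 11; EF_Calibration = 11+15 = 26
ES_Sample prep = 3; EF_Sample prep = 3+11 = 14
ES_Run assay = max(EF_Equipment setup=11, EF_Sample prep=14) = 14; EF_Run assay = 14+7 = 21
ES_Incubation = max(EF_Calibration=26, EF_Sample prep=14, EF_Run assay=21) = 26; EF_Incubation = 26+2 = 28
Expected project duration μ = 28 days. Critical path: Equipment setup → Calibration → Incubation.

Variance along critical path = 5.444 + 2.778 + 0.111 = 8.333; σ = √8.333 = 2.887 days.
Z = (32 − 28) / 2.887 = 1.386
P(T ≤ 32) = Φ(1.386) ≈ 0.917

0.917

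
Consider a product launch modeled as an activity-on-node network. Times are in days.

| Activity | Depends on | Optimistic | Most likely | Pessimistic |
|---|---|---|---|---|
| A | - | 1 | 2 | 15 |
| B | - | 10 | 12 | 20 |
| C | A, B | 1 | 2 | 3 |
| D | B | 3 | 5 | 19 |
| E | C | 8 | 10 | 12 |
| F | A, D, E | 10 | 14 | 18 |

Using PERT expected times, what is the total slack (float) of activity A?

9 days

te_A = (1 + 4·2 + 15)/6 = 24/6 = 4
te_B = (10 + 4·12 + 20)/6 = 78/6 = 13
te_C = (1 + 4·2 + 3)/6 = 12/6 = 2
te_D = (3 + 4·5 + 19)/6 = 42/6 = 7
te_E = (8 + 4·10 + 12)/6 = 60/6 = 10
te_F = (10 + 4·14 + 18)/6 = 84/6 = 14

Forward pass:
ES_A = 0; EF_A = 4
ES_B = 0; EF_B = 13
ES_C = max(EF_A=4, EF_B=13) = 13; EF_C = 13+2 = 15
ES_D = 13; EF_D = 13+7 = 20
ES_E = 15; EF_E = 15+10 = 25
ES_F = max(EF_A=4, EF_D=20, EF_E=25) = 25; EF_F = 25+14 = 39
Expected project duration μ = 39 days. Critical path: B → C → E → F.

Backward pass:
LF_F = 39; LS_F = 39−14 = 25
LF_E = LS_F = 25; LS_E = 25−10 = 15
LF_D = LS_F = 25; LS_D = 25−7 = 18
LF_C = LS_E = 15; LS_C = 15−2 = 13
LF_B = min(LS_C=13, LS_D=18) = 13; LS_B = 13−13 = 0
LF_A = min(LS_C=13, LS_F=25) = 13; LS_A = 13−4 = 9
Slack_A = LS_A − ES_A = 9 − 0 = 9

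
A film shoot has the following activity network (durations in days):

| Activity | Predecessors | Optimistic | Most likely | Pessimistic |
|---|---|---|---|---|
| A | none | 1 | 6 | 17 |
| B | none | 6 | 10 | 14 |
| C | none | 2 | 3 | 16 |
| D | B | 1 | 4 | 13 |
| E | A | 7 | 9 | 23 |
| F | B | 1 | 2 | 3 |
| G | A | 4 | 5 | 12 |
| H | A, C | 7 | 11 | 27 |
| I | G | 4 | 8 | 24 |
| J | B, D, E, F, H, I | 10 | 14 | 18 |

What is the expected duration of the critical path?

te_A = (1 + 4·6 + 17)/6 = 42/6 = 7
te_B = (6 + 4·10 + 14)/6 = 60/6 = 10
te_C = (2 + 4·3 + 16)/6 = 30/6 = 5
te_D = (1 + 4·4 + 13)/6 = 30/6 = 5
te_E = (7 + 4·9 + 23)/6 = 66/6 = 11
te_F = (1 + 4·2 + 3)/6 = 12/6 = 2
te_G = (4 + 4·5 + 12)/6 = 36/6 = 6
te_H = (7 + 4·11 + 27)/6 = 78/6 = 13
te_I = (4 + 4·8 + 24)/6 = 60/6 = 10
te_J = (10 + 4·14 + 18)/6 = 84/6 = 14

Forward pass:
ES_A = 0; EF_A = 7
ES_B = 0; EF_B = 10
ES_C = 0; EF_C = 5
ES_D = 10; EF_D = 10+5 = 15
ES_E = 7; EF_E = 7+11 = 18
ES_F = 10; EF_F = 10+2 = 12
ES_G = 7; EF_G = 7+6 = 13
ES_H = max(EF_A=7, EF_C=5) = 7; EF_H = 7+13 = 20
ES_I = 13; EF_I = 13+10 = 23
ES_J = max(EF_B=10, EF_D=15, EF_E=18, EF_F=12, EF_H=20, EF_I=23) = 23; EF_J = 23+14 = 37
Expected project duration μ = 37 days. Critical path: A → G → I → J.

37 days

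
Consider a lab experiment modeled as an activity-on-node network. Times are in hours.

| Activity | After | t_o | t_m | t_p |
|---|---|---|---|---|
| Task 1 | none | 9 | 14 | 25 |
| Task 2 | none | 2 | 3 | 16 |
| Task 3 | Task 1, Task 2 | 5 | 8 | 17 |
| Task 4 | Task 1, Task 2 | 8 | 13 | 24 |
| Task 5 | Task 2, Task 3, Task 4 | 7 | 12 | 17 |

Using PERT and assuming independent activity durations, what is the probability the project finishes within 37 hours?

0.166

te_Task 1 = (9 + 4·14 + 25)/6 = 90/6 = 15; σ²_Task 1 = ((25−9)/6)² = 7.111
te_Task 2 = (2 + 4·3 + 16)/6 = 30/6 = 5; σ²_Task 2 = ((16−2)/6)² = 5.444
te_Task 3 = (5 + 4·8 + 17)/6 = 54/6 = 9; σ²_Task 3 = ((17−5)/6)² = 4.000
te_Task 4 = (8 + 4·13 + 24)/6 = 84/6 = 14; σ²_Task 4 = ((24−8)/6)² = 7.111
te_Task 5 = (7 + 4·12 + 17)/6 = 72/6 = 12; σ²_Task 5 = ((17−7)/6)² = 2.778

Forward pass:
ES_Task 1 = 0; EF_Task 1 = 15
ES_Task 2 = 0; EF_Task 2 = 5
ES_Task 3 = max(EF_Task 1=15, EF_Task 2=5) = 15; EF_Task 3 = 15+9 = 24
ES_Task 4 = max(EF_Task 1=15, EF_Task 2=5) = 15; EF_Task 4 = 15+14 = 29
ES_Task 5 = max(EF_Task 2=5, EF_Task 3=24, EF_Task 4=29) = 29; EF_Task 5 = 29+12 = 41
Expected project duration μ = 41 hours. Critical path: Task 1 → Task 4 → Task 5.

Variance along critical path = 7.111 + 7.111 + 2.778 = 17.000; σ = √17.000 = 4.123 hours.
Z = (37 − 41) / 4.123 = -0.970
P(T ≤ 37) = Φ(-0.970) ≈ 0.166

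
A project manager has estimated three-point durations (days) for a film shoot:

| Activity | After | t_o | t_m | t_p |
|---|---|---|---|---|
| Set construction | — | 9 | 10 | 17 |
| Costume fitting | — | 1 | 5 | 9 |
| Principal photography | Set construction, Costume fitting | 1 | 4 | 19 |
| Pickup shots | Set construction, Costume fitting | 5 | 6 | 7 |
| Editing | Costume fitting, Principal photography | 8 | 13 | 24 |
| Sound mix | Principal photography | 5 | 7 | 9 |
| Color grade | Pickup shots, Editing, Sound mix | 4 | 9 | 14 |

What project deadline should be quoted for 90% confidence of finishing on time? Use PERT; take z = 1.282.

45.8 days

te_Set construction = (9 + 4·10 + 17)/6 = 66/6 = 11; σ²_Set construction = ((17−9)/6)² = 1.778
te_Costume fitting = (1 + 4·5 + 9)/6 = 30/6 = 5; σ²_Costume fitting = ((9−1)/6)² = 1.778
te_Principal photography = (1 + 4·4 + 19)/6 = 36/6 = 6; σ²_Principal photography = ((19−1)/6)² = 9.000
te_Pickup shots = (5 + 4·6 + 7)/6 = 36/6 = 6; σ²_Pickup shots = ((7−5)/6)² = 0.111
te_Editing = (8 + 4·13 + 24)/6 = 84/6 = 14; σ²_Editing = ((24−8)/6)² = 7.111
te_Sound mix = (5 + 4·7 + 9)/6 = 42/6 = 7; σ²_Sound mix = ((9−5)/6)² = 0.444
te_Color grade = (4 + 4·9 + 14)/6 = 54/6 = 9; σ²_Color grade = ((14−4)/6)² = 2.778

Forward pass:
ES_Set construction = 0; EF_Set construction = 11
ES_Costume fitting = 0; EF_Costume fitting = 5
ES_Principal photography = max(EF_Set construction=11, EF_Costume fitting=5) = 11; EF_Principal photography = 11+6 = 17
ES_Pickup shots = max(EF_Set construction=11, EF_Costume fitting=5) = 11; EF_Pickup shots = 11+6 = 17
ES_Editing = max(EF_Costume fitting=5, EF_Principal photography=17) = 17; EF_Editing = 17+14 = 31
ES_Sound mix = 17; EF_Sound mix = 17+7 = 24
ES_Color grade = max(EF_Pickup shots=17, EF_Editing=31, EF_Sound mix=24) = 31; EF_Color grade = 31+9 = 40
Expected project duration μ = 40 days. Critical path: Set construction → Principal photography → Editing → Color grade.

Variance along critical path = 1.778 + 9.000 + 7.111 + 2.778 = 20.667; σ = 4.546 days.
D = μ + z·σ = 40 + 1.282·4.546 = 45.8 days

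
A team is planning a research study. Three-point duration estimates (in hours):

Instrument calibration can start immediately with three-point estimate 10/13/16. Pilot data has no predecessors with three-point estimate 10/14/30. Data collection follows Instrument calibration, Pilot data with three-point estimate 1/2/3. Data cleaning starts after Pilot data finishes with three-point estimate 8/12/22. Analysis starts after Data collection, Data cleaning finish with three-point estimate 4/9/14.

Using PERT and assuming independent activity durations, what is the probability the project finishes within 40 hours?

0.675

te_Instrument calibration = (10 + 4·13 + 16)/6 = 78/6 = 13; σ²_Instrument calibration = ((16−10)/6)² = 1.000
te_Pilot data = (10 + 4·14 + 30)/6 = 96/6 = 16; σ²_Pilot data = ((30−10)/6)² = 11.111
te_Data collection = (1 + 4·2 + 3)/6 = 12/6 = 2; σ²_Data collection = ((3−1)/6)² = 0.111
te_Data cleaning = (8 + 4·12 + 22)/6 = 78/6 = 13; σ²_Data cleaning = ((22−8)/6)² = 5.444
te_Analysis = (4 + 4·9 + 14)/6 = 54/6 = 9; σ²_Analysis = ((14−4)/6)² = 2.778

Forward pass:
ES_Instrument calibration = 0; EF_Instrument calibration = 13
ES_Pilot data = 0; EF_Pilot data = 16
ES_Data collection = max(EF_Instrument calibration=13, EF_Pilot data=16) = 16; EF_Data collection = 16+2 = 18
ES_Data cleaning = 16; EF_Data cleaning = 16+13 = 29
ES_Analysis = max(EF_Data collection=18, EF_Data cleaning=29) = 29; EF_Analysis = 29+9 = 38
Expected project duration μ = 38 hours. Critical path: Pilot data → Data cleaning → Analysis.

Variance along critical path = 11.111 + 5.444 + 2.778 = 19.333; σ = √19.333 = 4.397 hours.
Z = (40 − 38) / 4.397 = 0.455
P(T ≤ 40) = Φ(0.455) ≈ 0.675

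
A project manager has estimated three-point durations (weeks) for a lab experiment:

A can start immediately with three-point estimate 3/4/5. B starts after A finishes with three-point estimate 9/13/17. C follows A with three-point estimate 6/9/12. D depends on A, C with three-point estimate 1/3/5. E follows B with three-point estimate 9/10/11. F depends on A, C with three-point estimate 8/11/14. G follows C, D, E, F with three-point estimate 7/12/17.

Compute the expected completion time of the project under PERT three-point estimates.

te_A = (3 + 4·4 + 5)/6 = 24/6 = 4
te_B = (9 + 4·13 + 17)/6 = 78/6 = 13
te_C = (6 + 4·9 + 12)/6 = 54/6 = 9
te_D = (1 + 4·3 + 5)/6 = 18/6 = 3
te_E = (9 + 4·10 + 11)/6 = 60/6 = 10
te_F = (8 + 4·11 + 14)/6 = 66/6 = 11
te_G = (7 + 4·12 + 17)/6 = 72/6 = 12

Forward pass:
ES_A = 0; EF_A = 4
ES_B = 4; EF_B = 4+13 = 17
ES_C = 4; EF_C = 4+9 = 13
ES_D = max(EF_A=4, EF_C=13) = 13; EF_D = 13+3 = 16
ES_E = 17; EF_E = 17+10 = 27
ES_F = max(EF_A=4, EF_C=13) = 13; EF_F = 13+11 = 24
ES_G = max(EF_C=13, EF_D=16, EF_E=27, EF_F=24) = 27; EF_G = 27+12 = 39
Expected project duration μ = 39 weeks. Critical path: A → B → E → G.

39 weeks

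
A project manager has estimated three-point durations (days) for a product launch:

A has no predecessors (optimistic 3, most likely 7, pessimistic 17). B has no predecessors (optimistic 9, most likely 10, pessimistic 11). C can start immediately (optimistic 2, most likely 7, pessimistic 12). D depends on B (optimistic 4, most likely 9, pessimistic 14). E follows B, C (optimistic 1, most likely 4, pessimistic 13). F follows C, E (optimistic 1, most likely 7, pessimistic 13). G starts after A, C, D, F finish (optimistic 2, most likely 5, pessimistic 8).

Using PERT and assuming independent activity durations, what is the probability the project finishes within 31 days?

0.907

te_A = (3 + 4·7 + 17)/6 = 48/6 = 8; σ²_A = ((17−3)/6)² = 5.444
te_B = (9 + 4·10 + 11)/6 = 60/6 = 10; σ²_B = ((11−9)/6)² = 0.111
te_C = (2 + 4·7 + 12)/6 = 42/6 = 7; σ²_C = ((12−2)/6)² = 2.778
te_D = (4 + 4·9 + 14)/6 = 54/6 = 9; σ²_D = ((14−4)/6)² = 2.778
te_E = (1 + 4·4 + 13)/6 = 30/6 = 5; σ²_E = ((13−1)/6)² = 4.000
te_F = (1 + 4·7 + 13)/6 = 42/6 = 7; σ²_F = ((13−1)/6)² = 4.000
te_G = (2 + 4·5 + 8)/6 = 30/6 = 5; σ²_G = ((8−2)/6)² = 1.000

Forward pass:
ES_A = 0; EF_A = 8
ES_B = 0; EF_B = 10
ES_C = 0; EF_C = 7
ES_D = 10; EF_D = 10+9 = 19
ES_E = max(EF_B=10, EF_C=7) = 10; EF_E = 10+5 = 15
ES_F = max(EF_C=7, EF_E=15) = 15; EF_F = 15+7 = 22
ES_G = max(EF_A=8, EF_C=7, EF_D=19, EF_F=22) = 22; EF_G = 22+5 = 27
Expected project duration μ = 27 days. Critical path: B → E → F → G.

Variance along critical path = 0.111 + 4.000 + 4.000 + 1.000 = 9.111; σ = √9.111 = 3.018 days.
Z = (31 − 27) / 3.018 = 1.325
P(T ≤ 31) = Φ(1.325) ≈ 0.907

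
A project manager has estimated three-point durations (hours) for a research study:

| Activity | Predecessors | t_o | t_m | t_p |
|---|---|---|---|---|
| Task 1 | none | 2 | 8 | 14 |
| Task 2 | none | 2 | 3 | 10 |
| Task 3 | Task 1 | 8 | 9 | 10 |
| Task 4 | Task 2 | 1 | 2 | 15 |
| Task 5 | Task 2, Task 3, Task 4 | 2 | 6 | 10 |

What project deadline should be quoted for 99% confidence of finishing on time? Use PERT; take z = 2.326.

te_Task 1 = (2 + 4·8 + 14)/6 = 48/6 = 8; σ²_Task 1 = ((14−2)/6)² = 4.000
te_Task 2 = (2 + 4·3 + 10)/6 = 24/6 = 4; σ²_Task 2 = ((10−2)/6)² = 1.778
te_Task 3 = (8 + 4·9 + 10)/6 = 54/6 = 9; σ²_Task 3 = ((10−8)/6)² = 0.111
te_Task 4 = (1 + 4·2 + 15)/6 = 24/6 = 4; σ²_Task 4 = ((15−1)/6)² = 5.444
te_Task 5 = (2 + 4·6 + 10)/6 = 36/6 = 6; σ²_Task 5 = ((10−2)/6)² = 1.778

Forward pass:
ES_Task 1 = 0; EF_Task 1 = 8
ES_Task 2 = 0; EF_Task 2 = 4
ES_Task 3 = 8; EF_Task 3 = 8+9 = 17
ES_Task 4 = 4; EF_Task 4 = 4+4 = 8
ES_Task 5 = max(EF_Task 2=4, EF_Task 3=17, EF_Task 4=8) = 17; EF_Task 5 = 17+6 = 23
Expected project duration μ = 23 hours. Critical path: Task 1 → Task 3 → Task 5.

Variance along critical path = 4.000 + 0.111 + 1.778 = 5.889; σ = 2.427 hours.
D = μ + z·σ = 23 + 2.326·2.427 = 28.6 hours

28.6 hours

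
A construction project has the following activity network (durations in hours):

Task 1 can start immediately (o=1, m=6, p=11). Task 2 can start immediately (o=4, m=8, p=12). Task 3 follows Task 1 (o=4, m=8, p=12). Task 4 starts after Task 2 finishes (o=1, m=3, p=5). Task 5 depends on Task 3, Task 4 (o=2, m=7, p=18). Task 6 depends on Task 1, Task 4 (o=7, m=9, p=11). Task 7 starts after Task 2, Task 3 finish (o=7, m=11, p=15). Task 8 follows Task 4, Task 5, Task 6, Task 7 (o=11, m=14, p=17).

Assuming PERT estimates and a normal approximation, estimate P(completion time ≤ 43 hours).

0.930

te_Task 1 = (1 + 4·6 + 11)/6 = 36/6 = 6; σ²_Task 1 = ((11−1)/6)² = 2.778
te_Task 2 = (4 + 4·8 + 12)/6 = 48/6 = 8; σ²_Task 2 = ((12−4)/6)² = 1.778
te_Task 3 = (4 + 4·8 + 12)/6 = 48/6 = 8; σ²_Task 3 = ((12−4)/6)² = 1.778
te_Task 4 = (1 + 4·3 + 5)/6 = 18/6 = 3; σ²_Task 4 = ((5−1)/6)² = 0.444
te_Task 5 = (2 + 4·7 + 18)/6 = 48/6 = 8; σ²_Task 5 = ((18−2)/6)² = 7.111
te_Task 6 = (7 + 4·9 + 11)/6 = 54/6 = 9; σ²_Task 6 = ((11−7)/6)² = 0.444
te_Task 7 = (7 + 4·11 + 15)/6 = 66/6 = 11; σ²_Task 7 = ((15−7)/6)² = 1.778
te_Task 8 = (11 + 4·14 + 17)/6 = 84/6 = 14; σ²_Task 8 = ((17−11)/6)² = 1.000

Forward pass:
ES_Task 1 = 0; EF_Task 1 = 6
ES_Task 2 = 0; EF_Task 2 = 8
ES_Task 3 = 6; EF_Task 3 = 6+8 = 14
ES_Task 4 = 8; EF_Task 4 = 8+3 = 11
ES_Task 5 = max(EF_Task 3=14, EF_Task 4=11) = 14; EF_Task 5 = 14+8 = 22
ES_Task 6 = max(EF_Task 1=6, EF_Task 4=11) = 11; EF_Task 6 = 11+9 = 20
ES_Task 7 = max(EF_Task 2=8, EF_Task 3=14) = 14; EF_Task 7 = 14+11 = 25
ES_Task 8 = max(EF_Task 4=11, EF_Task 5=22, EF_Task 6=20, EF_Task 7=25) = 25; EF_Task 8 = 25+14 = 39
Expected project duration μ = 39 hours. Critical path: Task 1 → Task 3 → Task 7 → Task 8.

Variance along critical path = 2.778 + 1.778 + 1.778 + 1.000 = 7.333; σ = √7.333 = 2.708 hours.
Z = (43 − 39) / 2.708 = 1.477
P(T ≤ 43) = Φ(1.477) ≈ 0.930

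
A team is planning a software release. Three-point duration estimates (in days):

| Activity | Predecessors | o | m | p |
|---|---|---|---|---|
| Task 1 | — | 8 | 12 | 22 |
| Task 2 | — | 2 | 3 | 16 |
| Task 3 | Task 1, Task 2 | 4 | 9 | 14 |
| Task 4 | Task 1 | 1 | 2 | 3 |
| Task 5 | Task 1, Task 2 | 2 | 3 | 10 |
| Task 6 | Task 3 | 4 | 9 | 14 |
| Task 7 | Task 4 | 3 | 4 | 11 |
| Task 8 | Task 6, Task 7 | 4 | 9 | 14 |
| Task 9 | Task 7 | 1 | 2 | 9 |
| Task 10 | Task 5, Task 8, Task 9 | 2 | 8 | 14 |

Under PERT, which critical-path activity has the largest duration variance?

Task 1

te_Task 1 = (8 + 4·12 + 22)/6 = 78/6 = 13; σ²_Task 1 = ((22−8)/6)² = 5.444
te_Task 2 = (2 + 4·3 + 16)/6 = 30/6 = 5; σ²_Task 2 = ((16−2)/6)² = 5.444
te_Task 3 = (4 + 4·9 + 14)/6 = 54/6 = 9; σ²_Task 3 = ((14−4)/6)² = 2.778
te_Task 4 = (1 + 4·2 + 3)/6 = 12/6 = 2; σ²_Task 4 = ((3−1)/6)² = 0.111
te_Task 5 = (2 + 4·3 + 10)/6 = 24/6 = 4; σ²_Task 5 = ((10−2)/6)² = 1.778
te_Task 6 = (4 + 4·9 + 14)/6 = 54/6 = 9; σ²_Task 6 = ((14−4)/6)² = 2.778
te_Task 7 = (3 + 4·4 + 11)/6 = 30/6 = 5; σ²_Task 7 = ((11−3)/6)² = 1.778
te_Task 8 = (4 + 4·9 + 14)/6 = 54/6 = 9; σ²_Task 8 = ((14−4)/6)² = 2.778
te_Task 9 = (1 + 4·2 + 9)/6 = 18/6 = 3; σ²_Task 9 = ((9−1)/6)² = 1.778
te_Task 10 = (2 + 4·8 + 14)/6 = 48/6 = 8; σ²_Task 10 = ((14−2)/6)² = 4.000

Forward pass:
ES_Task 1 = 0; EF_Task 1 = 13
ES_Task 2 = 0; EF_Task 2 = 5
ES_Task 3 = max(EF_Task 1=13, EF_Task 2=5) = 13; EF_Task 3 = 13+9 = 22
ES_Task 4 = 13; EF_Task 4 = 13+2 = 15
ES_Task 5 = max(EF_Task 1=13, EF_Task 2=5) = 13; EF_Task 5 = 13+4 = 17
ES_Task 6 = 22; EF_Task 6 = 22+9 = 31
ES_Task 7 = 15; EF_Task 7 = 15+5 = 20
ES_Task 8 = max(EF_Task 6=31, EF_Task 7=20) = 31; EF_Task 8 = 31+9 = 40
ES_Task 9 = 20; EF_Task 9 = 20+3 = 23
ES_Task 10 = max(EF_Task 5=17, EF_Task 8=40, EF_Task 9=23) = 40; EF_Task 10 = 40+8 = 48
Expected project duration μ = 48 days. Critical path: Task 1 → Task 3 → Task 6 → Task 8 → Task 10.

Variances on critical path: σ²_Task 1=5.444, σ²_Task 3=2.778, σ²_Task 6=2.778, σ²_Task 8=2.778, σ²_Task 10=4.000.
Largest is σ²_Task 1 = 5.444.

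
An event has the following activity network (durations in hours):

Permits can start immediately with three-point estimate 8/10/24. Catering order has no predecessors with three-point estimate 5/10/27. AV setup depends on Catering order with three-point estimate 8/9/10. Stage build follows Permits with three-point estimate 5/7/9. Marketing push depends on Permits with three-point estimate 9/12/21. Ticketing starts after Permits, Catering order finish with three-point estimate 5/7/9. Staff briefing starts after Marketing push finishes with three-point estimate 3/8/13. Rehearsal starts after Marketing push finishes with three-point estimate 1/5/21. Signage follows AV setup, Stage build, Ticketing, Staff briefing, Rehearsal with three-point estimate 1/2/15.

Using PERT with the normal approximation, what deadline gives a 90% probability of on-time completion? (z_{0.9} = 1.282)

te_Permits = (8 + 4·10 + 24)/6 = 72/6 = 12; σ²_Permits = ((24−8)/6)² = 7.111
te_Catering order = (5 + 4·10 + 27)/6 = 72/6 = 12; σ²_Catering order = ((27−5)/6)² = 13.444
te_AV setup = (8 + 4·9 + 10)/6 = 54/6 = 9; σ²_AV setup = ((10−8)/6)² = 0.111
te_Stage build = (5 + 4·7 + 9)/6 = 42/6 = 7; σ²_Stage build = ((9−5)/6)² = 0.444
te_Marketing push = (9 + 4·12 + 21)/6 = 78/6 = 13; σ²_Marketing push = ((21−9)/6)² = 4.000
te_Ticketing = (5 + 4·7 + 9)/6 = 42/6 = 7; σ²_Ticketing = ((9−5)/6)² = 0.444
te_Staff briefing = (3 + 4·8 + 13)/6 = 48/6 = 8; σ²_Staff briefing = ((13−3)/6)² = 2.778
te_Rehearsal = (1 + 4·5 + 21)/6 = 42/6 = 7; σ²_Rehearsal = ((21−1)/6)² = 11.111
te_Signage = (1 + 4·2 + 15)/6 = 24/6 = 4; σ²_Signage = ((15−1)/6)² = 5.444

Forward pass:
ES_Permits = 0; EF_Permits = 12
ES_Catering order = 0; EF_Catering order = 12
ES_AV setup = 12; EF_AV setup = 12+9 = 21
ES_Stage build = 12; EF_Stage build = 12+7 = 19
ES_Marketing push = 12; EF_Marketing push = 12+13 = 25
ES_Ticketing = max(EF_Permits=12, EF_Catering order=12) = 12; EF_Ticketing = 12+7 = 19
ES_Staff briefing = 25; EF_Staff briefing = 25+8 = 33
ES_Rehearsal = 25; EF_Rehearsal = 25+7 = 32
ES_Signage = max(EF_AV setup=21, EF_Stage build=19, EF_Ticketing=19, EF_Staff briefing=33, EF_Rehearsal=32) = 33; EF_Signage = 33+4 = 37
Expected project duration μ = 37 hours. Critical path: Permits → Marketing push → Staff briefing → Signage.

Variance along critical path = 7.111 + 4.000 + 2.778 + 5.444 = 19.333; σ = 4.397 hours.
D = μ + z·σ = 37 + 1.282·4.397 = 42.6 hours

42.6 hours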